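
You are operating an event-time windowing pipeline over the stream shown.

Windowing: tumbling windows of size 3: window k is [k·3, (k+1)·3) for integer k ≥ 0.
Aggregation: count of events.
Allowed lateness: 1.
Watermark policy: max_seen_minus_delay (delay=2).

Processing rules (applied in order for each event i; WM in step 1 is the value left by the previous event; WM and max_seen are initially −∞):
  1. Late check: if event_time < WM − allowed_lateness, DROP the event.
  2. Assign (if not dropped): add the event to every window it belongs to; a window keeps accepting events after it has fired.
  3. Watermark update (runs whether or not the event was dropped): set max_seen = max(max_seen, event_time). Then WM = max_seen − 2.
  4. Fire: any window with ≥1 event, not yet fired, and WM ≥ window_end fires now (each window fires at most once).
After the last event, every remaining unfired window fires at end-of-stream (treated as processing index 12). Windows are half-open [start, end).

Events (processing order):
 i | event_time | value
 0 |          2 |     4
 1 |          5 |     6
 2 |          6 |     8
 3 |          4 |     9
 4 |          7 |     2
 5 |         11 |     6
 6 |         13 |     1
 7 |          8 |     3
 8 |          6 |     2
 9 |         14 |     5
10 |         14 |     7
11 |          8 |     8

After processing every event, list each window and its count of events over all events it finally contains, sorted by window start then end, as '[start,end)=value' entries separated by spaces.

[0,3)=1 [3,6)=2 [6,9)=2 [9,12)=1 [12,15)=3

i=0 t=2 v=4: → [0,3); WM=0
i=1 t=5 v=6: → [3,6); WM=3; [0,3) fires=1
i=2 t=6 v=8: → [6,9); WM=4
i=3 t=4 v=9: → [3,6); WM=4
i=4 t=7 v=2: → [6,9); WM=5
i=5 t=11 v=6: → [9,12); WM=9; [3,6) fires=2 [6,9) fires=2
i=6 t=13 v=1: → [12,15); WM=11
i=7 t=8 v=3: DROP (t<11-1); WM=11
i=8 t=6 v=2: DROP (t<11-1); WM=11
i=9 t=14 v=5: → [12,15); WM=12; [9,12) fires=1
i=10 t=14 v=7: → [12,15); WM=12
i=11 t=8 v=8: DROP (t<12-1); WM=12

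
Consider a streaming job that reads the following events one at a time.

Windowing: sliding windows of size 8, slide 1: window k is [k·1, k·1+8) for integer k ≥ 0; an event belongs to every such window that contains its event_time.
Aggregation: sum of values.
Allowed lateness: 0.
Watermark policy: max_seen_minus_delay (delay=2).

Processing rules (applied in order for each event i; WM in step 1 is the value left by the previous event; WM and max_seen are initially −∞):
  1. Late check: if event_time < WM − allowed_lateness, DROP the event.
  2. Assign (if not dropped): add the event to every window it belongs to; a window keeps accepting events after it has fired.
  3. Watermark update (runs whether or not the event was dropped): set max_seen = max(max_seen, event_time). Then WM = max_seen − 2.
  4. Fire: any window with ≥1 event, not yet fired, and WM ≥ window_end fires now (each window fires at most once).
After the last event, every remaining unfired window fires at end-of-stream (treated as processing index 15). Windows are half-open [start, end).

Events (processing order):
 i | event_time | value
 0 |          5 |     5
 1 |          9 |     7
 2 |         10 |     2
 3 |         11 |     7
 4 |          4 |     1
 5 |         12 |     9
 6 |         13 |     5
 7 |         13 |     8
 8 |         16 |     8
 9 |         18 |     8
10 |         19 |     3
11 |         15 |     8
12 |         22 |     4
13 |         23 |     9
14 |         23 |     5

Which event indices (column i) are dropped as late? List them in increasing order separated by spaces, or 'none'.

i=0 t=5 v=5: → [5,13),[4,12),[3,11),[2,10),[1,9),[0,8); WM=3
i=1 t=9 v=7: → [9,17),[8,16),[7,15),[6,14),[5,13),[4,12),[3,11),[2,10); WM=7
i=2 t=10 v=2: → [10,18),[9,17),[8,16),[7,15),[6,14),[5,13),[4,12),[3,11); WM=8; [0,8) fires=5
i=3 t=11 v=7: → [11,19),[10,18),[9,17),[8,16),[7,15),[6,14),[5,13),[4,12); WM=9; [1,9) fires=5
i=4 t=4 v=1: DROP (t<9-0); WM=9
i=5 t=12 v=9: → [12,20),[11,19),[10,18),[9,17),[8,16),[7,15),[6,14),[5,13); WM=10; [2,10) fires=12
i=6 t=13 v=5: → [13,21),[12,20),[11,19),[10,18),[9,17),[8,16),[7,15),[6,14); WM=11; [3,11) fires=14
i=7 t=13 v=8: → [13,21),[12,20),[11,19),[10,18),[9,17),[8,16),[7,15),[6,14); WM=11
i=8 t=16 v=8: → [16,24),[15,23),[14,22),[13,21),[12,20),[11,19),[10,18),[9,17); WM=14; [4,12) fires=21 [5,13) fires=30 [6,14) fires=38
i=9 t=18 v=8: → [18,26),[17,25),[16,24),[15,23),[14,22),[13,21),[12,20),[11,19); WM=16; [7,15) fires=38 [8,16) fires=38
i=10 t=19 v=3: → [19,27),[18,26),[17,25),[16,24),[15,23),[14,22),[13,21),[12,20); WM=17; [9,17) fires=46
i=11 t=15 v=8: DROP (t<17-0); WM=17
i=12 t=22 v=4: → [22,30),[21,29),[20,28),[19,27),[18,26),[17,25),[16,24),[15,23); WM=20; [10,18) fires=39 [11,19) fires=45 [12,20) fires=41
i=13 t=23 v=9: → [23,31),[22,30),[21,29),[20,28),[19,27),[18,26),[17,25),[16,24); WM=21; [13,21) fires=32
i=14 t=23 v=5: → [23,31),[22,30),[21,29),[20,28),[19,27),[18,26),[17,25),[16,24); WM=21

4 11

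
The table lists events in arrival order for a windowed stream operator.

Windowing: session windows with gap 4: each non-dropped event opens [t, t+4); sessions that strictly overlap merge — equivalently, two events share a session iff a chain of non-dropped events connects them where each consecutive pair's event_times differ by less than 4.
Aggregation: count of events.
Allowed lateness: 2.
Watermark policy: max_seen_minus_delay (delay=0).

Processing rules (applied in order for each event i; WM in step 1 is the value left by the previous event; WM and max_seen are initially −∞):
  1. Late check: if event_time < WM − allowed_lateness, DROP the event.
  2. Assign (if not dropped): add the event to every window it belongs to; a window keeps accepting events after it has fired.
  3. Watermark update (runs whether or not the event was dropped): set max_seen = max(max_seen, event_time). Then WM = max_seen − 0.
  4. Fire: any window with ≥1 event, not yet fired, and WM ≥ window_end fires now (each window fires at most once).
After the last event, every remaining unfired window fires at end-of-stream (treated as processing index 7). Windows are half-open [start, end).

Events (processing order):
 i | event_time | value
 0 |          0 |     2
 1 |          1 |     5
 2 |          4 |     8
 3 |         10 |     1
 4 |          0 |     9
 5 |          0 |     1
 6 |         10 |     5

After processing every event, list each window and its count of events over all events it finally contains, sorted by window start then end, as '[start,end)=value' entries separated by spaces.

i=0 t=0 v=2: → [0,4); WM=0
i=1 t=1 v=5: → [0,5); WM=1
i=2 t=4 v=8: → [0,8); WM=4
i=3 t=10 v=1: → [10,14); WM=10
i=4 t=0 v=9: DROP (t<10-2); WM=10
i=5 t=0 v=1: DROP (t<10-2); WM=10
i=6 t=10 v=5: → [10,14); WM=10

[0,8)=3 [10,14)=2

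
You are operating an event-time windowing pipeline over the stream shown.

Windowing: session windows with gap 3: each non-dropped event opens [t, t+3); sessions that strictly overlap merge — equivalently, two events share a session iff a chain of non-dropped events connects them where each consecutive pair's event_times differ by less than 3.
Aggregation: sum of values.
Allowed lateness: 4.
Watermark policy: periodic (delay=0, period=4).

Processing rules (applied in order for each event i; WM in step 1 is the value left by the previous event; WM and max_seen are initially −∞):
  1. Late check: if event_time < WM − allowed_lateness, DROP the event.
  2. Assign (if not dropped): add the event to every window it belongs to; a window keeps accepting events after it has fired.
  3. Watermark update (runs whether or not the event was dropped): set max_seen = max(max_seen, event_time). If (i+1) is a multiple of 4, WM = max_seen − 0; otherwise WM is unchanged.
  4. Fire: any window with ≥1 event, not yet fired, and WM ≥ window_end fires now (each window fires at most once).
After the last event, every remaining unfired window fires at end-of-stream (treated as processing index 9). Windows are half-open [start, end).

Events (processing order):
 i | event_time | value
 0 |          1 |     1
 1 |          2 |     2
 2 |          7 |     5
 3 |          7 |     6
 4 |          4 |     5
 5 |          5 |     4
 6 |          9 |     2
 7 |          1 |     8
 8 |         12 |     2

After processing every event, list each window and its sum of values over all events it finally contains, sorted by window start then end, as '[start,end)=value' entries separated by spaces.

i=0 t=1 v=1: → [1,4); WM=−∞
i=1 t=2 v=2: → [1,5); WM=−∞
i=2 t=7 v=5: → [7,10); WM=−∞
i=3 t=7 v=6: → [7,10); WM=7
i=4 t=4 v=5: → [1,7); WM=7
i=5 t=5 v=4: → [1,10); WM=7
i=6 t=9 v=2: → [1,12); WM=7
i=7 t=1 v=8: DROP (t<7-4); WM=9
i=8 t=12 v=2: → [12,15); WM=9

[1,12)=25 [12,15)=2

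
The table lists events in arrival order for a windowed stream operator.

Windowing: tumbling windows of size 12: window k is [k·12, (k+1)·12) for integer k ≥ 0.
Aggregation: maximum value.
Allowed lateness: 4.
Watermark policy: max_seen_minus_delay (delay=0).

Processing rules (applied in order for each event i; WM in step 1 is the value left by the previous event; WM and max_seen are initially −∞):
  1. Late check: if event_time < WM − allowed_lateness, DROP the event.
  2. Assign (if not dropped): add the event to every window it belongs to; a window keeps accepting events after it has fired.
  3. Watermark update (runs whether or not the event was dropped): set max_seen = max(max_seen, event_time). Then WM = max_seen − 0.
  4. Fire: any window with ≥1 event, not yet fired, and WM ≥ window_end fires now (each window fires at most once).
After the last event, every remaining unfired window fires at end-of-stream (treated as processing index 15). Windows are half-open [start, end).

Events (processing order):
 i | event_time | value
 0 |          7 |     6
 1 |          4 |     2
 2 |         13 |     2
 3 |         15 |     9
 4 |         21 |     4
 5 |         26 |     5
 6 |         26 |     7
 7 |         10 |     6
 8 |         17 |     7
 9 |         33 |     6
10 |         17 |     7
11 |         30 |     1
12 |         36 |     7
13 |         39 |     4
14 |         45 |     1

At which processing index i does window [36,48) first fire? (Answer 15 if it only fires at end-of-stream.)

i=0 t=7 v=6: → [0,12); WM=7
i=1 t=4 v=2: → [0,12); WM=7
i=2 t=13 v=2: → [12,24); WM=13; [0,12) fires=6
i=3 t=15 v=9: → [12,24); WM=15
i=4 t=21 v=4: → [12,24); WM=21
i=5 t=26 v=5: → [24,36); WM=26; [12,24) fires=9
i=6 t=26 v=7: → [24,36); WM=26
i=7 t=10 v=6: DROP (t<26-4); WM=26
i=8 t=17 v=7: DROP (t<26-4); WM=26
i=9 t=33 v=6: → [24,36); WM=33
i=10 t=17 v=7: DROP (t<33-4); WM=33
i=11 t=30 v=1: → [24,36); WM=33
i=12 t=36 v=7: → [36,48); WM=36; [24,36) fires=7
i=13 t=39 v=4: → [36,48); WM=39
i=14 t=45 v=1: → [36,48); WM=45

15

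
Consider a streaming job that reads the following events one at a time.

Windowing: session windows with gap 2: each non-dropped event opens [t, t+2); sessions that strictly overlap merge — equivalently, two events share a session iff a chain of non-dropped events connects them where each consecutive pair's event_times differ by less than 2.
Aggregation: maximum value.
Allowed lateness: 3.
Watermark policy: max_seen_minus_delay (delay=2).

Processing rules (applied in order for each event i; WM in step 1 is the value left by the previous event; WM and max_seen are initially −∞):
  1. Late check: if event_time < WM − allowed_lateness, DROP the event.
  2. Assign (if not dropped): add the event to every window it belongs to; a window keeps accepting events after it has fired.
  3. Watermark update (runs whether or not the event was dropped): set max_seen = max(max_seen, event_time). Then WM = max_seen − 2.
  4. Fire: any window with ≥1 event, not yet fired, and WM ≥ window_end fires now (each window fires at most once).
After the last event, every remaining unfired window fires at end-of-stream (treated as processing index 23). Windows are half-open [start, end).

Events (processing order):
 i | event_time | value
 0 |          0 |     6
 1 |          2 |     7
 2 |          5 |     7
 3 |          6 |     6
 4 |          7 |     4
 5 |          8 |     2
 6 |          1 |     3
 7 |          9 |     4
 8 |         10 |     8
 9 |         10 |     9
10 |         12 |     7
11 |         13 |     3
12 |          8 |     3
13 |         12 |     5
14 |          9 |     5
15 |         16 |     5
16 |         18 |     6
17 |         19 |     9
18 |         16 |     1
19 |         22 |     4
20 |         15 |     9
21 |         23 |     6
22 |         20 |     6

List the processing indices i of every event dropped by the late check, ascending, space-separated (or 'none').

i=0 t=0 v=6: → [0,2); WM=-2
i=1 t=2 v=7: → [2,4); WM=0
i=2 t=5 v=7: → [5,7); WM=3
i=3 t=6 v=6: → [5,8); WM=4
i=4 t=7 v=4: → [5,9); WM=5
i=5 t=8 v=2: → [5,10); WM=6
i=6 t=1 v=3: DROP (t<6-3); WM=6
i=7 t=9 v=4: → [5,11); WM=7
i=8 t=10 v=8: → [5,12); WM=8
i=9 t=10 v=9: → [5,12); WM=8
i=10 t=12 v=7: → [12,14); WM=10
i=11 t=13 v=3: → [12,15); WM=11
i=12 t=8 v=3: → [5,12); WM=11
i=13 t=12 v=5: → [12,15); WM=11
i=14 t=9 v=5: → [5,12); WM=11
i=15 t=16 v=5: → [16,18); WM=14
i=16 t=18 v=6: → [18,20); WM=16
i=17 t=19 v=9: → [18,21); WM=17
i=18 t=16 v=1: → [16,18); WM=17
i=19 t=22 v=4: → [22,24); WM=20
i=20 t=15 v=9: DROP (t<20-3); WM=20
i=21 t=23 v=6: → [22,25); WM=21
i=22 t=20 v=6: → [18,22); WM=21

6 20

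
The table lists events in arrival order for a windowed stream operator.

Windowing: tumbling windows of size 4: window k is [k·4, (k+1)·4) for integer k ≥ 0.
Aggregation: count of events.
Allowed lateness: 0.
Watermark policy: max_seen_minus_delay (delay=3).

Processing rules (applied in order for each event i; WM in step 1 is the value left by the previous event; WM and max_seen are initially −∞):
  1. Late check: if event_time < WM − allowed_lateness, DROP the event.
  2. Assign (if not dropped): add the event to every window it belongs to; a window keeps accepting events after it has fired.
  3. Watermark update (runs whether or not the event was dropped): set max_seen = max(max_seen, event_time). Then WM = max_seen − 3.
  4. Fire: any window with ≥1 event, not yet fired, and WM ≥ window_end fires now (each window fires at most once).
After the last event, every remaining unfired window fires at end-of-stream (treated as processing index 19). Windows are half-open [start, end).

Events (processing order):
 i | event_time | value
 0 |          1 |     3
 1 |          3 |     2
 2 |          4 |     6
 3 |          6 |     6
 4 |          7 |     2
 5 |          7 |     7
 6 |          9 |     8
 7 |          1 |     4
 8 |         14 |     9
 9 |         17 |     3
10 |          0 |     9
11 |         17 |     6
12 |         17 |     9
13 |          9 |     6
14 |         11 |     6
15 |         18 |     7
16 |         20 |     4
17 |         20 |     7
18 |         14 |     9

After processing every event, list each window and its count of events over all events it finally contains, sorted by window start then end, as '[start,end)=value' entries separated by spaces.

[0,4)=2 [4,8)=4 [8,12)=1 [12,16)=1 [16,20)=4 [20,24)=2

i=0 t=1 v=3: → [0,4); WM=-2
i=1 t=3 v=2: → [0,4); WM=0
i=2 t=4 v=6: → [4,8); WM=1
i=3 t=6 v=6: → [4,8); WM=3
i=4 t=7 v=2: → [4,8); WM=4; [0,4) fires=2
i=5 t=7 v=7: → [4,8); WM=4
i=6 t=9 v=8: → [8,12); WM=6
i=7 t=1 v=4: DROP (t<6-0); WM=6
i=8 t=14 v=9: → [12,16); WM=11; [4,8) fires=4
i=9 t=17 v=3: → [16,20); WM=14; [8,12) fires=1
i=10 t=0 v=9: DROP (t<14-0); WM=14
i=11 t=17 v=6: → [16,20); WM=14
i=12 t=17 v=9: → [16,20); WM=14
i=13 t=9 v=6: DROP (t<14-0); WM=14
i=14 t=11 v=6: DROP (t<14-0); WM=14
i=15 t=18 v=7: → [16,20); WM=15
i=16 t=20 v=4: → [20,24); WM=17; [12,16) fires=1
i=17 t=20 v=7: → [20,24); WM=17
i=18 t=14 v=9: DROP (t<17-0); WM=17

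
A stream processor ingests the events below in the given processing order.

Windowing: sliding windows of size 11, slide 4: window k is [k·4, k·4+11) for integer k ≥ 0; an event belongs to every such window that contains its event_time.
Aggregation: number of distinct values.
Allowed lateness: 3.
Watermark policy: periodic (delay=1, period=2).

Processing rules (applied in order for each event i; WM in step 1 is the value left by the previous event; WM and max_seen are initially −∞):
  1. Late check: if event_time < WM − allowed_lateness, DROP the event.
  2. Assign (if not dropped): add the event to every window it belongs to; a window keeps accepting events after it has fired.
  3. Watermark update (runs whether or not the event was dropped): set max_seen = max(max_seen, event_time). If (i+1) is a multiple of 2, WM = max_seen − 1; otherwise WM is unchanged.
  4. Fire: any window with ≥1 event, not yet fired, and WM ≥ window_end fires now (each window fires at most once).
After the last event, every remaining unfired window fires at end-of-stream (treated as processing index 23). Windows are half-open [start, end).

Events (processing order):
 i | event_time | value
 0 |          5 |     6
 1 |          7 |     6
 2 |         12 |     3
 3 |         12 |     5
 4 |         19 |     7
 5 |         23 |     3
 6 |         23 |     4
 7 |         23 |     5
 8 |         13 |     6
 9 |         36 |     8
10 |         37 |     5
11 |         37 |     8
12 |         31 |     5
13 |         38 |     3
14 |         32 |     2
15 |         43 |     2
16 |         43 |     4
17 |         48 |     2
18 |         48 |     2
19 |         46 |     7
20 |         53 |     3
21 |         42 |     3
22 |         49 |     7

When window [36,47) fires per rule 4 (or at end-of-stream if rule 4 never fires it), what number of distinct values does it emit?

5

i=0 t=5 v=6: → [4,15),[0,11); WM=−∞
i=1 t=7 v=6: → [4,15),[0,11); WM=6
i=2 t=12 v=3: → [12,23),[8,19),[4,15); WM=6
i=3 t=12 v=5: → [12,23),[8,19),[4,15); WM=11; [0,11) fires=1
i=4 t=19 v=7: → [16,27),[12,23); WM=11
i=5 t=23 v=3: → [20,31),[16,27); WM=22; [4,15) fires=3 [8,19) fires=2
i=6 t=23 v=4: → [20,31),[16,27); WM=22
i=7 t=23 v=5: → [20,31),[16,27); WM=22
i=8 t=13 v=6: DROP (t<22-3); WM=22
i=9 t=36 v=8: → [36,47),[32,43),[28,39); WM=35; [12,23) fires=3 [16,27) fires=4 [20,31) fires=3
i=10 t=37 v=5: → [36,47),[32,43),[28,39); WM=35
i=11 t=37 v=8: → [36,47),[32,43),[28,39); WM=36
i=12 t=31 v=5: DROP (t<36-3); WM=36
i=13 t=38 v=3: → [36,47),[32,43),[28,39); WM=37
i=14 t=32 v=2: DROP (t<37-3); WM=37
i=15 t=43 v=2: → [40,51),[36,47); WM=42; [28,39) fires=3
i=16 t=43 v=4: → [40,51),[36,47); WM=42
i=17 t=48 v=2: → [48,59),[44,55),[40,51); WM=47; [32,43) fires=3 [36,47) fires=5
i=18 t=48 v=2: → [48,59),[44,55),[40,51); WM=47
i=19 t=46 v=7: → [44,55),[40,51),[36,47); WM=47
i=20 t=53 v=3: → [52,63),[48,59),[44,55); WM=47
i=21 t=42 v=3: DROP (t<47-3); WM=52; [40,51) fires=3
i=22 t=49 v=7: → [48,59),[44,55),[40,51); WM=52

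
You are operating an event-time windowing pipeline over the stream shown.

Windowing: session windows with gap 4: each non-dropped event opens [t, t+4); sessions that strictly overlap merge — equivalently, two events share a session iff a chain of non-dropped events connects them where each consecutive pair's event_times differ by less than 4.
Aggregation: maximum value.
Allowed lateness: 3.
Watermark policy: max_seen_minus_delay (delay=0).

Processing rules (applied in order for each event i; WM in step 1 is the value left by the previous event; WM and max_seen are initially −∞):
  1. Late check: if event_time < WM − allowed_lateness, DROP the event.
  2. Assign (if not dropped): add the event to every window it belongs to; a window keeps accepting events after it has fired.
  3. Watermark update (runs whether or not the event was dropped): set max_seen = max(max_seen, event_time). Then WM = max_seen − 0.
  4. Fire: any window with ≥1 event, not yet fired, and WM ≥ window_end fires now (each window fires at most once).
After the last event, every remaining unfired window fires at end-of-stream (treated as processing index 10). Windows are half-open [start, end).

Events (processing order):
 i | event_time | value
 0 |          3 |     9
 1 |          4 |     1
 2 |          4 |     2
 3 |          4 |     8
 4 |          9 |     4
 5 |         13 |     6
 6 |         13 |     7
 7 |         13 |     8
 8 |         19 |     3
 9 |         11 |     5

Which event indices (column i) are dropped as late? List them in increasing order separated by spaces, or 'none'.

9

i=0 t=3 v=9: → [3,7); WM=3
i=1 t=4 v=1: → [3,8); WM=4
i=2 t=4 v=2: → [3,8); WM=4
i=3 t=4 v=8: → [3,8); WM=4
i=4 t=9 v=4: → [9,13); WM=9
i=5 t=13 v=6: → [13,17); WM=13
i=6 t=13 v=7: → [13,17); WM=13
i=7 t=13 v=8: → [13,17); WM=13
i=8 t=19 v=3: → [19,23); WM=19
i=9 t=11 v=5: DROP (t<19-3); WM=19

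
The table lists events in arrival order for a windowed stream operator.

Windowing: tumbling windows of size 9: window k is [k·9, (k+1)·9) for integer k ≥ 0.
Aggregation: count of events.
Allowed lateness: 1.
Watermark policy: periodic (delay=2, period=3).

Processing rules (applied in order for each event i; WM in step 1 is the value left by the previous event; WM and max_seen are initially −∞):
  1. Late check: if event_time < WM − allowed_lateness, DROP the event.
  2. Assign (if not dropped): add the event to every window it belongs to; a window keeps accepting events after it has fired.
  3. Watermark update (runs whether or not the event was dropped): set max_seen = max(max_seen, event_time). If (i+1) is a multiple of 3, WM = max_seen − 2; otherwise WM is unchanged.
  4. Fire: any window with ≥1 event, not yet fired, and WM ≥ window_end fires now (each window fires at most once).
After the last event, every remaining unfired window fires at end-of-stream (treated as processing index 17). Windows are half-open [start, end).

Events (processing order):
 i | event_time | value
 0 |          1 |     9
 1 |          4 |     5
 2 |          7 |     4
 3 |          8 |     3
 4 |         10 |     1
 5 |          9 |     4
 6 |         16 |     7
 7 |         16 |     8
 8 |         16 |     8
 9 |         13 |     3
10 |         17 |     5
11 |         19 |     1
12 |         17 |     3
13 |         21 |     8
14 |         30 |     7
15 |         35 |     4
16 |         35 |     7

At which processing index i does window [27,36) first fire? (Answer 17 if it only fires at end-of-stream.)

i=0 t=1 v=9: → [0,9); WM=−∞
i=1 t=4 v=5: → [0,9); WM=−∞
i=2 t=7 v=4: → [0,9); WM=5
i=3 t=8 v=3: → [0,9); WM=5
i=4 t=10 v=1: → [9,18); WM=5
i=5 t=9 v=4: → [9,18); WM=8
i=6 t=16 v=7: → [9,18); WM=8
i=7 t=16 v=8: → [9,18); WM=8
i=8 t=16 v=8: → [9,18); WM=14; [0,9) fires=4
i=9 t=13 v=3: → [9,18); WM=14
i=10 t=17 v=5: → [9,18); WM=14
i=11 t=19 v=1: → [18,27); WM=17
i=12 t=17 v=3: → [9,18); WM=17
i=13 t=21 v=8: → [18,27); WM=17
i=14 t=30 v=7: → [27,36); WM=28; [9,18) fires=8 [18,27) fires=2
i=15 t=35 v=4: → [27,36); WM=28
i=16 t=35 v=7: → [27,36); WM=28

17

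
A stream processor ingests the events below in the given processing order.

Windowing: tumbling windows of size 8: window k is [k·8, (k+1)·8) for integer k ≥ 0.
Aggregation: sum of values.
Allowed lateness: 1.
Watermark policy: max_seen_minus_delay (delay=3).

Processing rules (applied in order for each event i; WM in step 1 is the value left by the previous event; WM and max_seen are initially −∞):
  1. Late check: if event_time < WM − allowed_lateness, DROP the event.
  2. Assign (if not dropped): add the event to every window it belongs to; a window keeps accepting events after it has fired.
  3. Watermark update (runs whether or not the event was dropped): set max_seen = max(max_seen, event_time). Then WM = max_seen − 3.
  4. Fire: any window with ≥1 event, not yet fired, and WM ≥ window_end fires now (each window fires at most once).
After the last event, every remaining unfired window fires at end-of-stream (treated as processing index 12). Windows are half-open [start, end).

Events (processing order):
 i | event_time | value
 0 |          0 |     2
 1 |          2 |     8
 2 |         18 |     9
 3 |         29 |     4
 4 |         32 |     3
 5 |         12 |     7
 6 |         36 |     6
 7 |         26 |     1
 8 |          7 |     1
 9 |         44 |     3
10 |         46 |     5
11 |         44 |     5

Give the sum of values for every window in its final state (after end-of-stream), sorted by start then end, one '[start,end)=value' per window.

[0,8)=10 [16,24)=9 [24,32)=4 [32,40)=9 [40,48)=13

i=0 t=0 v=2: → [0,8); WM=-3
i=1 t=2 v=8: → [0,8); WM=-1
i=2 t=18 v=9: → [16,24); WM=15; [0,8) fires=10
i=3 t=29 v=4: → [24,32); WM=26; [16,24) fires=9
i=4 t=32 v=3: → [32,40); WM=29
i=5 t=12 v=7: DROP (t<29-1); WM=29
i=6 t=36 v=6: → [32,40); WM=33; [24,32) fires=4
i=7 t=26 v=1: DROP (t<33-1); WM=33
i=8 t=7 v=1: DROP (t<33-1); WM=33
i=9 t=44 v=3: → [40,48); WM=41; [32,40) fires=9
i=10 t=46 v=5: → [40,48); WM=43
i=11 t=44 v=5: → [40,48); WM=43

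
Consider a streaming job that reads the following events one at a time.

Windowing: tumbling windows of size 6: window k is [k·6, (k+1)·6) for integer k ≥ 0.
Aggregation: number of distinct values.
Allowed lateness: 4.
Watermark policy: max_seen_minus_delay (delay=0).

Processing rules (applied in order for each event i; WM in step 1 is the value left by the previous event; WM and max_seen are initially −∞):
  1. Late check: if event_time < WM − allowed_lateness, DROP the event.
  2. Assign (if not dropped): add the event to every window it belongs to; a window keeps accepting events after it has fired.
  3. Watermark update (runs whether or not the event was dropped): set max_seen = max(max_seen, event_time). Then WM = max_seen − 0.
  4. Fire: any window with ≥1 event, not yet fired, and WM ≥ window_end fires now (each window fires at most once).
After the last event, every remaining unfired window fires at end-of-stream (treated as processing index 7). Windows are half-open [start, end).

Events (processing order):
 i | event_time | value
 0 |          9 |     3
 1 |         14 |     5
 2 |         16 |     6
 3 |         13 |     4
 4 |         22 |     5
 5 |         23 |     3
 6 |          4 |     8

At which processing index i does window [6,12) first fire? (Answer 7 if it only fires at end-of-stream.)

1

i=0 t=9 v=3: → [6,12); WM=9
i=1 t=14 v=5: → [12,18); WM=14; [6,12) fires=1
i=2 t=16 v=6: → [12,18); WM=16
i=3 t=13 v=4: → [12,18); WM=16
i=4 t=22 v=5: → [18,24); WM=22; [12,18) fires=3
i=5 t=23 v=3: → [18,24); WM=23
i=6 t=4 v=8: DROP (t<23-4); WM=23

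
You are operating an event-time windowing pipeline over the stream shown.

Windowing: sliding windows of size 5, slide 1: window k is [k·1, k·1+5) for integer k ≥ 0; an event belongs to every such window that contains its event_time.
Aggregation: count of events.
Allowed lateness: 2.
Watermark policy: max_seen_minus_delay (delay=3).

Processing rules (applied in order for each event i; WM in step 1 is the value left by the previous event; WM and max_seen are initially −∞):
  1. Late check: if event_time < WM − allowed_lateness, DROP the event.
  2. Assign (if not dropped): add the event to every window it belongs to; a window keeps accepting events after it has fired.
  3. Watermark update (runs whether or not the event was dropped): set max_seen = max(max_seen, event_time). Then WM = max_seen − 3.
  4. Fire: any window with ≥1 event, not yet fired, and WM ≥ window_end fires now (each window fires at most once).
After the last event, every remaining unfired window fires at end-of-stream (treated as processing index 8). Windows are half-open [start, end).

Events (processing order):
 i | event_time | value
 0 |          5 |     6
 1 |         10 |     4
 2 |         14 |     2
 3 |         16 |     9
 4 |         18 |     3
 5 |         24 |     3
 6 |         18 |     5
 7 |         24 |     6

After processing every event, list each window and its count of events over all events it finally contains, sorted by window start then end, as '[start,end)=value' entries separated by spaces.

i=0 t=5 v=6: → [5,10),[4,9),[3,8),[2,7),[1,6); WM=2
i=1 t=10 v=4: → [10,15),[9,14),[8,13),[7,12),[6,11); WM=7; [1,6) fires=1 [2,7) fires=1
i=2 t=14 v=2: → [14,19),[13,18),[12,17),[11,16),[10,15); WM=11; [3,8) fires=1 [4,9) fires=1 [5,10) fires=1 [6,11) fires=1
i=3 t=16 v=9: → [16,21),[15,20),[14,19),[13,18),[12,17); WM=13; [7,12) fires=1 [8,13) fires=1
i=4 t=18 v=3: → [18,23),[17,22),[16,21),[15,20),[14,19); WM=15; [9,14) fires=1 [10,15) fires=2
i=5 t=24 v=3: → [24,29),[23,28),[22,27),[21,26),[20,25); WM=21; [11,16) fires=1 [12,17) fires=2 [13,18) fires=2 [14,19) fires=3 [15,20) fires=2 [16,21) fires=2
i=6 t=18 v=5: DROP (t<21-2); WM=21
i=7 t=24 v=6: → [24,29),[23,28),[22,27),[21,26),[20,25); WM=21

[1,6)=1 [2,7)=1 [3,8)=1 [4,9)=1 [5,10)=1 [6,11)=1 [7,12)=1 [8,13)=1 [9,14)=1 [10,15)=2 [11,16)=1 [12,17)=2 [13,18)=2 [14,19)=3 [15,20)=2 [16,21)=2 [17,22)=1 [18,23)=1 [20,25)=2 [21,26)=2 [22,27)=2 [23,28)=2 [24,29)=2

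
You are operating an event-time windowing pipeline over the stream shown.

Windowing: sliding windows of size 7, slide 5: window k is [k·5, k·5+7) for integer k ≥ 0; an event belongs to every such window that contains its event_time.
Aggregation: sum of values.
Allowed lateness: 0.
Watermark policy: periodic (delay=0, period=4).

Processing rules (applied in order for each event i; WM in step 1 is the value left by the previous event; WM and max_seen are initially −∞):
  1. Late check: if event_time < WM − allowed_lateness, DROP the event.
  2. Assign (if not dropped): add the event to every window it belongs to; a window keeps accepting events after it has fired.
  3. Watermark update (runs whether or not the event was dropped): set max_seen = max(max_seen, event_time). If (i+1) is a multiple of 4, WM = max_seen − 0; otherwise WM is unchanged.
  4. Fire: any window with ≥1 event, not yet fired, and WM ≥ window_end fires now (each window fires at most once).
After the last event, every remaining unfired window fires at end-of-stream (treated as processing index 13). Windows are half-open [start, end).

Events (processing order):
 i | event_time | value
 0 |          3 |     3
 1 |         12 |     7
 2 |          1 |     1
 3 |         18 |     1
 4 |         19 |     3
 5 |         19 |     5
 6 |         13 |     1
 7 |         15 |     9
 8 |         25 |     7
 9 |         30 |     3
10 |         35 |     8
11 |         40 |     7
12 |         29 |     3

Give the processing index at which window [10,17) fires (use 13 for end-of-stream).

i=0 t=3 v=3: → [0,7); WM=−∞
i=1 t=12 v=7: → [10,17); WM=−∞
i=2 t=1 v=1: → [0,7); WM=−∞
i=3 t=18 v=1: → [15,22); WM=18; [0,7) fires=4 [10,17) fires=7
i=4 t=19 v=3: → [15,22); WM=18
i=5 t=19 v=5: → [15,22); WM=18
i=6 t=13 v=1: DROP (t<18-0); WM=18
i=7 t=15 v=9: DROP (t<18-0); WM=19
i=8 t=25 v=7: → [25,32),[20,27); WM=19
i=9 t=30 v=3: → [30,37),[25,32); WM=19
i=10 t=35 v=8: → [35,42),[30,37); WM=19
i=11 t=40 v=7: → [40,47),[35,42); WM=40; [15,22) fires=9 [20,27) fires=7 [25,32) fires=10 [30,37) fires=11
i=12 t=29 v=3: DROP (t<40-0); WM=40

3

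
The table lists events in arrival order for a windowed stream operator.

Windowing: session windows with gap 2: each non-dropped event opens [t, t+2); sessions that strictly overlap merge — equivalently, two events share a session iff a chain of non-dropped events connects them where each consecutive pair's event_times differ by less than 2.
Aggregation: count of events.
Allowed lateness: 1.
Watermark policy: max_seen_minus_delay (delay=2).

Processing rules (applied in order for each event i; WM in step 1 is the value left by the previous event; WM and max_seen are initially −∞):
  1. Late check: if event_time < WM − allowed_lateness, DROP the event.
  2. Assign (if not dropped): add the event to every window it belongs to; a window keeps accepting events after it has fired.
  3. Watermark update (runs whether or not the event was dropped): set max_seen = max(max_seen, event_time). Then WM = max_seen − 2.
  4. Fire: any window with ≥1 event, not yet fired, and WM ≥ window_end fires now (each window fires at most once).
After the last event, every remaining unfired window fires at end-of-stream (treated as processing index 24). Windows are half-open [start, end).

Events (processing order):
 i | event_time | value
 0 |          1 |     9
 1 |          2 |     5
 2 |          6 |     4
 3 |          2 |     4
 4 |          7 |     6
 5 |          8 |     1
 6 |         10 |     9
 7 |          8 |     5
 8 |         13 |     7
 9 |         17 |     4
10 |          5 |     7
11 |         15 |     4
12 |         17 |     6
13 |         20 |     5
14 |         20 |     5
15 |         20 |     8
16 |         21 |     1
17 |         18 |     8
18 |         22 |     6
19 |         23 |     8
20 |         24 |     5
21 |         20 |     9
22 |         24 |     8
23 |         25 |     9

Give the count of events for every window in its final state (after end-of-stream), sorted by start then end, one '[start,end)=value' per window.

[1,4)=2 [6,10)=4 [10,12)=1 [13,15)=1 [15,17)=1 [17,20)=3 [20,27)=9

i=0 t=1 v=9: → [1,3); WM=-1
i=1 t=2 v=5: → [1,4); WM=0
i=2 t=6 v=4: → [6,8); WM=4
i=3 t=2 v=4: DROP (t<4-1); WM=4
i=4 t=7 v=6: → [6,9); WM=5
i=5 t=8 v=1: → [6,10); WM=6
i=6 t=10 v=9: → [10,12); WM=8
i=7 t=8 v=5: → [6,10); WM=8
i=8 t=13 v=7: → [13,15); WM=11
i=9 t=17 v=4: → [17,19); WM=15
i=10 t=5 v=7: DROP (t<15-1); WM=15
i=11 t=15 v=4: → [15,17); WM=15
i=12 t=17 v=6: → [17,19); WM=15
i=13 t=20 v=5: → [20,22); WM=18
i=14 t=20 v=5: → [20,22); WM=18
i=15 t=20 v=8: → [20,22); WM=18
i=16 t=21 v=1: → [20,23); WM=19
i=17 t=18 v=8: → [17,20); WM=19
i=18 t=22 v=6: → [20,24); WM=20
i=19 t=23 v=8: → [20,25); WM=21
i=20 t=24 v=5: → [20,26); WM=22
i=21 t=20 v=9: DROP (t<22-1); WM=22
i=22 t=24 v=8: → [20,26); WM=22
i=23 t=25 v=9: → [20,27); WM=23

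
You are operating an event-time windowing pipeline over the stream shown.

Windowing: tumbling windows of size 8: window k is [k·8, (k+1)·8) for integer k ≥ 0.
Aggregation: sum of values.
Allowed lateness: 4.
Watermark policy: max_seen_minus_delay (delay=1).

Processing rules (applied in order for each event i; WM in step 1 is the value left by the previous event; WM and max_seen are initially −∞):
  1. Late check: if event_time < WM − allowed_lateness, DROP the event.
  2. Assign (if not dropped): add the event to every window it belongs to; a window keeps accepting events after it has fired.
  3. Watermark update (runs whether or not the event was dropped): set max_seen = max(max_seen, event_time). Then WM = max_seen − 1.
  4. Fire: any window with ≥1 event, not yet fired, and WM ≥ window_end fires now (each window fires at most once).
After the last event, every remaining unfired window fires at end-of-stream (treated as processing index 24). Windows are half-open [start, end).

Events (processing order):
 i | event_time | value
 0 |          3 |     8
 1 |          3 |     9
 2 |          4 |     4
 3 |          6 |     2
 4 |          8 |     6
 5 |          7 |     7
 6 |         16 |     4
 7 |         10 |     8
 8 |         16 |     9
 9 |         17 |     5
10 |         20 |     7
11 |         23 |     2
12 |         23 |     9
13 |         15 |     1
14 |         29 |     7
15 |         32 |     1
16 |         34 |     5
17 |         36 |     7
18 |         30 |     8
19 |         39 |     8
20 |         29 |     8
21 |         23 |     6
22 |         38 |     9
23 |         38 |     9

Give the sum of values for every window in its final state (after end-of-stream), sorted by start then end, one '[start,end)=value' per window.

[0,8)=30 [8,16)=6 [16,24)=36 [24,32)=7 [32,40)=39

i=0 t=3 v=8: → [0,8); WM=2
i=1 t=3 v=9: → [0,8); WM=2
i=2 t=4 v=4: → [0,8); WM=3
i=3 t=6 v=2: → [0,8); WM=5
i=4 t=8 v=6: → [8,16); WM=7
i=5 t=7 v=7: → [0,8); WM=7
i=6 t=16 v=4: → [16,24); WM=15; [0,8) fires=30
i=7 t=10 v=8: DROP (t<15-4); WM=15
i=8 t=16 v=9: → [16,24); WM=15
i=9 t=17 v=5: → [16,24); WM=16; [8,16) fires=6
i=10 t=20 v=7: → [16,24); WM=19
i=11 t=23 v=2: → [16,24); WM=22
i=12 t=23 v=9: → [16,24); WM=22
i=13 t=15 v=1: DROP (t<22-4); WM=22
i=14 t=29 v=7: → [24,32); WM=28; [16,24) fires=36
i=15 t=32 v=1: → [32,40); WM=31
i=16 t=34 v=5: → [32,40); WM=33; [24,32) fires=7
i=17 t=36 v=7: → [32,40); WM=35
i=18 t=30 v=8: DROP (t<35-4); WM=35
i=19 t=39 v=8: → [32,40); WM=38
i=20 t=29 v=8: DROP (t<38-4); WM=38
i=21 t=23 v=6: DROP (t<38-4); WM=38
i=22 t=38 v=9: → [32,40); WM=38
i=23 t=38 v=9: → [32,40); WM=38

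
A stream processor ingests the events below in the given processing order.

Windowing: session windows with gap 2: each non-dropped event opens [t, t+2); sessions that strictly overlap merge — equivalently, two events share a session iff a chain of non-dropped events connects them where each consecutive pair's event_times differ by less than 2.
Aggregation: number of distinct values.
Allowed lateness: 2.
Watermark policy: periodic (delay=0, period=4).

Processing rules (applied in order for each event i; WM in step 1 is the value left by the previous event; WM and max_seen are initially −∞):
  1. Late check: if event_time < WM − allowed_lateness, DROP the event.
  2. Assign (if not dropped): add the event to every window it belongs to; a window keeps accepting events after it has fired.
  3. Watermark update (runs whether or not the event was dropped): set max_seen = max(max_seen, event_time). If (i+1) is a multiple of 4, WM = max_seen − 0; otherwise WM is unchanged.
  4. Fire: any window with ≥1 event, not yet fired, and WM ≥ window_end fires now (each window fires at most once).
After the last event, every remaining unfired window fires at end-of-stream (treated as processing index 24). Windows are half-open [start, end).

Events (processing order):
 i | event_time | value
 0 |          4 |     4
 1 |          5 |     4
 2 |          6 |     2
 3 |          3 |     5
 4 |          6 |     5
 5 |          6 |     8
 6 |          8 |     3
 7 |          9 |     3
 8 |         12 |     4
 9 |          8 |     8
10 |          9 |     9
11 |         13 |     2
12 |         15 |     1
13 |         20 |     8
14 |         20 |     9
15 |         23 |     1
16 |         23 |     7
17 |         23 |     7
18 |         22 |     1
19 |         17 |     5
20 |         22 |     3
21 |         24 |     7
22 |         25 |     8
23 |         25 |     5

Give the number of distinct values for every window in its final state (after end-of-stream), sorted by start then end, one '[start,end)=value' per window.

[3,8)=4 [8,11)=3 [12,15)=2 [15,17)=1 [20,22)=2 [22,27)=5

i=0 t=4 v=4: → [4,6); WM=−∞
i=1 t=5 v=4: → [4,7); WM=−∞
i=2 t=6 v=2: → [4,8); WM=−∞
i=3 t=3 v=5: → [3,8); WM=6
i=4 t=6 v=5: → [3,8); WM=6
i=5 t=6 v=8: → [3,8); WM=6
i=6 t=8 v=3: → [8,10); WM=6
i=7 t=9 v=3: → [8,11); WM=9
i=8 t=12 v=4: → [12,14); WM=9
i=9 t=8 v=8: → [8,11); WM=9
i=10 t=9 v=9: → [8,11); WM=9
i=11 t=13 v=2: → [12,15); WM=13
i=12 t=15 v=1: → [15,17); WM=13
i=13 t=20 v=8: → [20,22); WM=13
i=14 t=20 v=9: → [20,22); WM=13
i=15 t=23 v=1: → [23,25); WM=23
i=16 t=23 v=7: → [23,25); WM=23
i=17 t=23 v=7: → [23,25); WM=23
i=18 t=22 v=1: → [22,25); WM=23
i=19 t=17 v=5: DROP (t<23-2); WM=23
i=20 t=22 v=3: → [22,25); WM=23
i=21 t=24 v=7: → [22,26); WM=23
i=22 t=25 v=8: → [22,27); WM=23
i=23 t=25 v=5: → [22,27); WM=25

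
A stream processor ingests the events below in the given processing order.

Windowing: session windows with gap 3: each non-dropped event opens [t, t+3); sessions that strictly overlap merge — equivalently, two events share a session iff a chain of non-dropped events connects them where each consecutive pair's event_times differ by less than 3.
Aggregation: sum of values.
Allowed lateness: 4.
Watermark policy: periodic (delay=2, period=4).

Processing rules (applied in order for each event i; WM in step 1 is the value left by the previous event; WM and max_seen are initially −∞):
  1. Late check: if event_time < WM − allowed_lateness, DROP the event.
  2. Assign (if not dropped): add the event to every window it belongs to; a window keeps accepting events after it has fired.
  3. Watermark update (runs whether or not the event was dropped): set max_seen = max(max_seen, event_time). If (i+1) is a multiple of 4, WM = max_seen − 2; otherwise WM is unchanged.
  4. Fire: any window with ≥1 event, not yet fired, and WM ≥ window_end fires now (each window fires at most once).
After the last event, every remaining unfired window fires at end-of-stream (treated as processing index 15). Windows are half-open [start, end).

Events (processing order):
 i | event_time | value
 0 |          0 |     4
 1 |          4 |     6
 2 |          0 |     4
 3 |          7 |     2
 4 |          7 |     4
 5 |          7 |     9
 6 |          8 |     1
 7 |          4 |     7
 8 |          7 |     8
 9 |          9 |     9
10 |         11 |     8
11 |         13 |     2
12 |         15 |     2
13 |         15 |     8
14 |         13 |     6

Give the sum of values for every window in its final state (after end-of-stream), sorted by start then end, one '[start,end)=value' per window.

[0,3)=8 [4,7)=13 [7,18)=59

i=0 t=0 v=4: → [0,3); WM=−∞
i=1 t=4 v=6: → [4,7); WM=−∞
i=2 t=0 v=4: → [0,3); WM=−∞
i=3 t=7 v=2: → [7,10); WM=5
i=4 t=7 v=4: → [7,10); WM=5
i=5 t=7 v=9: → [7,10); WM=5
i=6 t=8 v=1: → [7,11); WM=5
i=7 t=4 v=7: → [4,7); WM=6
i=8 t=7 v=8: → [7,11); WM=6
i=9 t=9 v=9: → [7,12); WM=6
i=10 t=11 v=8: → [7,14); WM=6
i=11 t=13 v=2: → [7,16); WM=11
i=12 t=15 v=2: → [7,18); WM=11
i=13 t=15 v=8: → [7,18); WM=11
i=14 t=13 v=6: → [7,18); WM=11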